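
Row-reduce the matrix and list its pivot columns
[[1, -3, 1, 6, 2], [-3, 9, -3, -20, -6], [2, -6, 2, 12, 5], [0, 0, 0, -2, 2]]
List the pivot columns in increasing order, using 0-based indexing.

0, 3, 4

r2 → r2 + 3·r1
  [ 1  -3  1   6  2 ]
  [ 0   0  0  -2  0 ]
  [ 2  -6  2  12  5 ]
  [ 0   0  0  -2  2 ]
r3 → r3 − 2·r1
  [ 1  -3  1   6  2 ]
  [ 0   0  0  -2  0 ]
  [ 0   0  0   0  1 ]
  [ 0   0  0  -2  2 ]
r2 → -1/2·r2
  [ 1  -3  1   6  2 ]
  [ 0   0  0   1  0 ]
  [ 0   0  0   0  1 ]
  [ 0   0  0  -2  2 ]
r4 → r4 + 2·r2
  [ 1  -3  1  6  2 ]
  [ 0   0  0  1  0 ]
  [ 0   0  0  0  1 ]
  [ 0   0  0  0  2 ]
r4 → r4 − 2·r3
  [ 1  -3  1  6  2 ]
  [ 0   0  0  1  0 ]
  [ 0   0  0  0  1 ]
  [ 0   0  0  0  0 ]
r1 → r1 − 2·r3
  [ 1  -3  1  6  0 ]
  [ 0   0  0  1  0 ]
  [ 0   0  0  0  1 ]
  [ 0   0  0  0  0 ]
r1 → r1 − 6·r2
  [ 1  -3  1  0  0 ]
  [ 0   0  0  1  0 ]
  [ 0   0  0  0  1 ]
  [ 0   0  0  0  0 ]
Pivot columns are the columns containing a leading 1.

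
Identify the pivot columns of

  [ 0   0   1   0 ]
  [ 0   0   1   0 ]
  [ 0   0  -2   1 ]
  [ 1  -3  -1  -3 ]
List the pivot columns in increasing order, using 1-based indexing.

Swap ρ1 and ρ4.
Add 2 times ρ2 to ρ3.
Subtract ρ2 from ρ4.
Add 3 times ρ3 to ρ1.
Add ρ2 to ρ1.
Pivot columns are the columns containing a leading 1.

1, 3, 4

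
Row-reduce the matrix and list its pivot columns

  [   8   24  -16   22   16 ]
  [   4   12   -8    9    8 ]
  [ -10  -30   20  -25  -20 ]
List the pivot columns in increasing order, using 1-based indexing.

r1 := 1/8·r1
  [   1    3  -2  11/4    2 ]
  [   4   12  -8     9    8 ]
  [ -10  -30  20   -25  -20 ]
r2 := r2 − 4·r1
  [   1    3  -2  11/4    2 ]
  [   0    0   0    -2    0 ]
  [ -10  -30  20   -25  -20 ]
r3 := r3 + 10·r1
  [ 1  3  -2  11/4  2 ]
  [ 0  0   0    -2  0 ]
  [ 0  0   0   5/2  0 ]
r2 := -1/2·r2
  [ 1  3  -2  11/4  2 ]
  [ 0  0   0     1  0 ]
  [ 0  0   0   5/2  0 ]
r3 := r3 − 5/2·r2
  [ 1  3  -2  11/4  2 ]
  [ 0  0   0     1  0 ]
  [ 0  0   0     0  0 ]
r1 := r1 − 11/4·r2
  [ 1  3  -2  0  2 ]
  [ 0  0   0  1  0 ]
  [ 0  0   0  0  0 ]
Pivot columns are the columns containing a leading 1.

1, 4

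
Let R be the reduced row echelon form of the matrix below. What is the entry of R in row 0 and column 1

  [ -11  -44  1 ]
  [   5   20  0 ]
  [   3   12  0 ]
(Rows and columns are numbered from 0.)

4

r1 := -1/11·r1
  [ 1   4  -1/11 ]
  [ 5  20      0 ]
  [ 3  12      0 ]
r2 := r2 − 5·r1
  [ 1   4  -1/11 ]
  [ 0   0   5/11 ]
  [ 3  12      0 ]
r3 := r3 − 3·r1
  [ 1  4  -1/11 ]
  [ 0  0   5/11 ]
  [ 0  0   3/11 ]
r2 := 11/5·r2
  [ 1  4  -1/11 ]
  [ 0  0      1 ]
  [ 0  0   3/11 ]
r3 := r3 − 3/11·r2
  [ 1  4  -1/11 ]
  [ 0  0      1 ]
  [ 0  0      0 ]
r1 := r1 + 1/11·r2
  [ 1  4  0 ]
  [ 0  0  1 ]
  [ 0  0  0 ]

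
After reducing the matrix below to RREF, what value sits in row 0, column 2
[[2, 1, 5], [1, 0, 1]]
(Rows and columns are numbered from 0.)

1

r1 → 1/2·r1
  [ 1  1/2  5/2 ]
  [ 1    0    1 ]
r2 → r2 − r1
  [ 1   1/2   5/2 ]
  [ 0  -1/2  -3/2 ]
r2 → -2·r2
  [ 1  1/2  5/2 ]
  [ 0    1    3 ]
r1 → r1 − 1/2·r2
  [ 1  0  1 ]
  [ 0  1  3 ]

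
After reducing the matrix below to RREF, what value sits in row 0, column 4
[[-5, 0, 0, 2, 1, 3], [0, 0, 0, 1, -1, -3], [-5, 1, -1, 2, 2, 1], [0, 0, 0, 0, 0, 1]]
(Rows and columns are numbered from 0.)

-3/5

Multiply r1 by -1/5.
  [  1  0   0  -2/5  -1/5  -3/5 ]
  [  0  0   0     1    -1    -3 ]
  [ -5  1  -1     2     2     1 ]
  [  0  0   0     0     0     1 ]
Add 5 times r1 to r3.
  [ 1  0   0  -2/5  -1/5  -3/5 ]
  [ 0  0   0     1    -1    -3 ]
  [ 0  1  -1     0     1    -2 ]
  [ 0  0   0     0     0     1 ]
Swap r2 and r3.
  [ 1  0   0  -2/5  -1/5  -3/5 ]
  [ 0  1  -1     0     1    -2 ]
  [ 0  0   0     1    -1    -3 ]
  [ 0  0   0     0     0     1 ]
Add 3 times r4 to r3.
  [ 1  0   0  -2/5  -1/5  -3/5 ]
  [ 0  1  -1     0     1    -2 ]
  [ 0  0   0     1    -1     0 ]
  [ 0  0   0     0     0     1 ]
Add 2 times r4 to r2.
  [ 1  0   0  -2/5  -1/5  -3/5 ]
  [ 0  1  -1     0     1     0 ]
  [ 0  0   0     1    -1     0 ]
  [ 0  0   0     0     0     1 ]
Add 3/5 times r4 to r1.
  [ 1  0   0  -2/5  -1/5  0 ]
  [ 0  1  -1     0     1  0 ]
  [ 0  0   0     1    -1  0 ]
  [ 0  0   0     0     0  1 ]
Add 2/5 times r3 to r1.
  [ 1  0   0  0  -3/5  0 ]
  [ 0  1  -1  0     1  0 ]
  [ 0  0   0  1    -1  0 ]
  [ 0  0   0  0     0  1 ]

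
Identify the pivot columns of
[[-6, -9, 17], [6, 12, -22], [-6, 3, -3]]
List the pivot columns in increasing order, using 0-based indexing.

Multiply R1 by -1/6.
  [  1  3/2  -17/6 ]
  [  6   12    -22 ]
  [ -6    3     -3 ]
Subtract 6 times R1 from R2.
  [  1  3/2  -17/6 ]
  [  0    3     -5 ]
  [ -6    3     -3 ]
Add 6 times R1 to R3.
  [ 1  3/2  -17/6 ]
  [ 0    3     -5 ]
  [ 0   12    -20 ]
Multiply R2 by 1/3.
  [ 1  3/2  -17/6 ]
  [ 0    1   -5/3 ]
  [ 0   12    -20 ]
Subtract 12 times R2 from R3.
  [ 1  3/2  -17/6 ]
  [ 0    1   -5/3 ]
  [ 0    0      0 ]
Subtract 3/2 times R2 from R1.
  [ 1  0  -1/3 ]
  [ 0  1  -5/3 ]
  [ 0  0     0 ]
Pivot columns are the columns containing a leading 1.

0, 1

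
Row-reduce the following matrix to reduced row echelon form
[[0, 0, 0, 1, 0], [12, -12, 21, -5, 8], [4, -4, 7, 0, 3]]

r1 <-> r2
  [ 12  -12  21  -5  8 ]
  [  0    0   0   1  0 ]
  [  4   -4   7   0  3 ]
r1 ← 1/12·r1
  [ 1  -1  7/4  -5/12  2/3 ]
  [ 0   0    0      1    0 ]
  [ 4  -4    7      0    3 ]
r3 ← r3 − 4·r1
  [ 1  -1  7/4  -5/12  2/3 ]
  [ 0   0    0      1    0 ]
  [ 0   0    0    5/3  1/3 ]
r3 ← r3 − 5/3·r2
  [ 1  -1  7/4  -5/12  2/3 ]
  [ 0   0    0      1    0 ]
  [ 0   0    0      0  1/3 ]
r3 ← 3·r3
  [ 1  -1  7/4  -5/12  2/3 ]
  [ 0   0    0      1    0 ]
  [ 0   0    0      0    1 ]
r1 ← r1 − 2/3·r3
  [ 1  -1  7/4  -5/12  0 ]
  [ 0   0    0      1  0 ]
  [ 0   0    0      0  1 ]
r1 ← r1 + 5/12·r2
  [ 1  -1  7/4  0  0 ]
  [ 0   0    0  1  0 ]
  [ 0   0    0  0  1 ]

[[1, -1, 7/4, 0, 0], [0, 0, 0, 1, 0], [0, 0, 0, 0, 1]]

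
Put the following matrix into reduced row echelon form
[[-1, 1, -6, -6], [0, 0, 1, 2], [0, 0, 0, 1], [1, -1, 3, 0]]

r1 -> -1·r1
  [ 1  -1  6  6 ]
  [ 0   0  1  2 ]
  [ 0   0  0  1 ]
  [ 1  -1  3  0 ]
r4 -> r4 − r1
  [ 1  -1   6   6 ]
  [ 0   0   1   2 ]
  [ 0   0   0   1 ]
  [ 0   0  -3  -6 ]
r4 -> r4 + 3·r2
  [ 1  -1  6  6 ]
  [ 0   0  1  2 ]
  [ 0   0  0  1 ]
  [ 0   0  0  0 ]
r2 -> r2 − 2·r3
  [ 1  -1  6  6 ]
  [ 0   0  1  0 ]
  [ 0   0  0  1 ]
  [ 0   0  0  0 ]
r1 -> r1 − 6·r3
  [ 1  -1  6  0 ]
  [ 0   0  1  0 ]
  [ 0   0  0  1 ]
  [ 0   0  0  0 ]
r1 -> r1 − 6·r2
  [ 1  -1  0  0 ]
  [ 0   0  1  0 ]
  [ 0   0  0  1 ]
  [ 0   0  0  0 ]

[[1, -1, 0, 0], [0, 0, 1, 0], [0, 0, 0, 1], [0, 0, 0, 0]]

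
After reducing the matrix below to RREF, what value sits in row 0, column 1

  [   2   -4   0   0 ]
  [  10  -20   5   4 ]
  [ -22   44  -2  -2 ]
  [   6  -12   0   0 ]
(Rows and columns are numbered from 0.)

-2

r1 ← 1/2·r1
  [   1   -2   0   0 ]
  [  10  -20   5   4 ]
  [ -22   44  -2  -2 ]
  [   6  -12   0   0 ]
r2 ← r2 − 10·r1
  [   1   -2   0   0 ]
  [   0    0   5   4 ]
  [ -22   44  -2  -2 ]
  [   6  -12   0   0 ]
r3 ← r3 + 22·r1
  [ 1   -2   0   0 ]
  [ 0    0   5   4 ]
  [ 0    0  -2  -2 ]
  [ 6  -12   0   0 ]
r4 ← r4 − 6·r1
  [ 1  -2   0   0 ]
  [ 0   0   5   4 ]
  [ 0   0  -2  -2 ]
  [ 0   0   0   0 ]
r2 ← 1/5·r2
  [ 1  -2   0    0 ]
  [ 0   0   1  4/5 ]
  [ 0   0  -2   -2 ]
  [ 0   0   0    0 ]
r3 ← r3 + 2·r2
  [ 1  -2  0     0 ]
  [ 0   0  1   4/5 ]
  [ 0   0  0  -2/5 ]
  [ 0   0  0     0 ]
r3 ← -5/2·r3
  [ 1  -2  0    0 ]
  [ 0   0  1  4/5 ]
  [ 0   0  0    1 ]
  [ 0   0  0    0 ]
r2 ← r2 − 4/5·r3
  [ 1  -2  0  0 ]
  [ 0   0  1  0 ]
  [ 0   0  0  1 ]
  [ 0   0  0  0 ]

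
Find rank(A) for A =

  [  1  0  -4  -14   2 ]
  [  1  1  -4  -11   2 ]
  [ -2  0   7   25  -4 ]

rank = 3

R2 → R2 − R1
  [  1  0  -4  -14   2 ]
  [  0  1   0    3   0 ]
  [ -2  0   7   25  -4 ]
R3 → R3 + 2·R1
  [ 1  0  -4  -14  2 ]
  [ 0  1   0    3  0 ]
  [ 0  0  -1   -3  0 ]
R3 → -1·R3
  [ 1  0  -4  -14  2 ]
  [ 0  1   0    3  0 ]
  [ 0  0   1    3  0 ]
R1 → R1 + 4·R3
  [ 1  0  0  -2  2 ]
  [ 0  1  0   3  0 ]
  [ 0  0  1   3  0 ]
The reduced form has 3 nonzero rows.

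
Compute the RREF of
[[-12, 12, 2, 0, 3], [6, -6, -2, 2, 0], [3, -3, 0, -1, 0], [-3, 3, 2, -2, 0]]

R1 ← -1/12·R1
  [  1  -1  -1/6   0  -1/4 ]
  [  6  -6    -2   2     0 ]
  [  3  -3     0  -1     0 ]
  [ -3   3     2  -2     0 ]
R2 ← R2 − 6·R1
  [  1  -1  -1/6   0  -1/4 ]
  [  0   0    -1   2   3/2 ]
  [  3  -3     0  -1     0 ]
  [ -3   3     2  -2     0 ]
R3 ← R3 − 3·R1
  [  1  -1  -1/6   0  -1/4 ]
  [  0   0    -1   2   3/2 ]
  [  0   0   1/2  -1   3/4 ]
  [ -3   3     2  -2     0 ]
R4 ← R4 + 3·R1
  [ 1  -1  -1/6   0  -1/4 ]
  [ 0   0    -1   2   3/2 ]
  [ 0   0   1/2  -1   3/4 ]
  [ 0   0   3/2  -2  -3/4 ]
R2 ← -1·R2
  [ 1  -1  -1/6   0  -1/4 ]
  [ 0   0     1  -2  -3/2 ]
  [ 0   0   1/2  -1   3/4 ]
  [ 0   0   3/2  -2  -3/4 ]
R3 ← R3 − 1/2·R2
  [ 1  -1  -1/6   0  -1/4 ]
  [ 0   0     1  -2  -3/2 ]
  [ 0   0     0   0   3/2 ]
  [ 0   0   3/2  -2  -3/4 ]
R4 ← R4 − 3/2·R2
  [ 1  -1  -1/6   0  -1/4 ]
  [ 0   0     1  -2  -3/2 ]
  [ 0   0     0   0   3/2 ]
  [ 0   0     0   1   3/2 ]
R3 ↔ R4
  [ 1  -1  -1/6   0  -1/4 ]
  [ 0   0     1  -2  -3/2 ]
  [ 0   0     0   1   3/2 ]
  [ 0   0     0   0   3/2 ]
R4 ← 2/3·R4
  [ 1  -1  -1/6   0  -1/4 ]
  [ 0   0     1  -2  -3/2 ]
  [ 0   0     0   1   3/2 ]
  [ 0   0     0   0     1 ]
R3 ← R3 − 3/2·R4
  [ 1  -1  -1/6   0  -1/4 ]
  [ 0   0     1  -2  -3/2 ]
  [ 0   0     0   1     0 ]
  [ 0   0     0   0     1 ]
R2 ← R2 + 3/2·R4
  [ 1  -1  -1/6   0  -1/4 ]
  [ 0   0     1  -2     0 ]
  [ 0   0     0   1     0 ]
  [ 0   0     0   0     1 ]
R1 ← R1 + 1/4·R4
  [ 1  -1  -1/6   0  0 ]
  [ 0   0     1  -2  0 ]
  [ 0   0     0   1  0 ]
  [ 0   0     0   0  1 ]
R2 ← R2 + 2·R3
  [ 1  -1  -1/6  0  0 ]
  [ 0   0     1  0  0 ]
  [ 0   0     0  1  0 ]
  [ 0   0     0  0  1 ]
R1 ← R1 + 1/6·R2
  [ 1  -1  0  0  0 ]
  [ 0   0  1  0  0 ]
  [ 0   0  0  1  0 ]
  [ 0   0  0  0  1 ]

[[1, -1, 0, 0, 0], [0, 0, 1, 0, 0], [0, 0, 0, 1, 0], [0, 0, 0, 0, 1]]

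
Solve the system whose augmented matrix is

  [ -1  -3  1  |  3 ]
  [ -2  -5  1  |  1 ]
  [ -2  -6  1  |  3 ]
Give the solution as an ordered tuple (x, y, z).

ρ1 := -1·ρ1
  [  1   3  -1  |  -3 ]
  [ -2  -5   1  |   1 ]
  [ -2  -6   1  |   3 ]
ρ2 := ρ2 + 2·ρ1
  [  1   3  -1  |  -3 ]
  [  0   1  -1  |  -5 ]
  [ -2  -6   1  |   3 ]
ρ3 := ρ3 + 2·ρ1
  [ 1  3  -1  |  -3 ]
  [ 0  1  -1  |  -5 ]
  [ 0  0  -1  |  -3 ]
ρ3 := -1·ρ3
  [ 1  3  -1  |  -3 ]
  [ 0  1  -1  |  -5 ]
  [ 0  0   1  |   3 ]
ρ2 := ρ2 + ρ3
  [ 1  3  -1  |  -3 ]
  [ 0  1   0  |  -2 ]
  [ 0  0   1  |   3 ]
ρ1 := ρ1 + ρ3
  [ 1  3  0  |   0 ]
  [ 0  1  0  |  -2 ]
  [ 0  0  1  |   3 ]
ρ1 := ρ1 − 3·ρ2
  [ 1  0  0  |   6 ]
  [ 0  1  0  |  -2 ]
  [ 0  0  1  |   3 ]
Reading off the last column: x = 6, y = -2, z = 3.

(6, -2, 3)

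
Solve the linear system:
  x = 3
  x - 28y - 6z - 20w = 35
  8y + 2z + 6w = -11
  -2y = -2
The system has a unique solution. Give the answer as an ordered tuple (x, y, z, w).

(3, 1, -5, -3/2)

Form the augmented matrix and row-reduce:
  [ 1    0   0    0  |    3 ]
  [ 1  -28  -6  -20  |   35 ]
  [ 0    8   2    6  |  -11 ]
  [ 0   -2   0    0  |   -2 ]
ρ2 ← ρ2 − ρ1
  [ 1    0   0    0  |    3 ]
  [ 0  -28  -6  -20  |   32 ]
  [ 0    8   2    6  |  -11 ]
  [ 0   -2   0    0  |   -2 ]
ρ2 ← -1/28·ρ2
  [ 1   0     0    0  |     3 ]
  [ 0   1  3/14  5/7  |  -8/7 ]
  [ 0   8     2    6  |   -11 ]
  [ 0  -2     0    0  |    -2 ]
ρ3 ← ρ3 − 8·ρ2
  [ 1   0     0    0  |      3 ]
  [ 0   1  3/14  5/7  |   -8/7 ]
  [ 0   0   2/7  2/7  |  -13/7 ]
  [ 0  -2     0    0  |     -2 ]
ρ4 ← ρ4 + 2·ρ2
  [ 1  0     0     0  |      3 ]
  [ 0  1  3/14   5/7  |   -8/7 ]
  [ 0  0   2/7   2/7  |  -13/7 ]
  [ 0  0   3/7  10/7  |  -30/7 ]
ρ3 ← 7/2·ρ3
  [ 1  0     0     0  |      3 ]
  [ 0  1  3/14   5/7  |   -8/7 ]
  [ 0  0     1     1  |  -13/2 ]
  [ 0  0   3/7  10/7  |  -30/7 ]
ρ4 ← ρ4 − 3/7·ρ3
  [ 1  0     0    0  |      3 ]
  [ 0  1  3/14  5/7  |   -8/7 ]
  [ 0  0     1    1  |  -13/2 ]
  [ 0  0     0    1  |   -3/2 ]
ρ3 ← ρ3 − ρ4
  [ 1  0     0    0  |     3 ]
  [ 0  1  3/14  5/7  |  -8/7 ]
  [ 0  0     1    0  |    -5 ]
  [ 0  0     0    1  |  -3/2 ]
ρ2 ← ρ2 − 5/7·ρ4
  [ 1  0     0  0  |      3 ]
  [ 0  1  3/14  0  |  -1/14 ]
  [ 0  0     1  0  |     -5 ]
  [ 0  0     0  1  |   -3/2 ]
ρ2 ← ρ2 − 3/14·ρ3
  [ 1  0  0  0  |     3 ]
  [ 0  1  0  0  |     1 ]
  [ 0  0  1  0  |    -5 ]
  [ 0  0  0  1  |  -3/2 ]
Reading off the last column: x = 3, y = 1, z = -5, w = -3/2.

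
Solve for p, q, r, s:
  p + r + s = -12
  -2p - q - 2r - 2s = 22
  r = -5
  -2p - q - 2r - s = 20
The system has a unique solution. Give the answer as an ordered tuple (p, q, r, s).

(-5, 2, -5, -2)

Form the augmented matrix and row-reduce:
  [  1   0   1   1  |  -12 ]
  [ -2  -1  -2  -2  |   22 ]
  [  0   0   1   0  |   -5 ]
  [ -2  -1  -2  -1  |   20 ]
R2 → R2 + 2·R1
  [  1   0   1   1  |  -12 ]
  [  0  -1   0   0  |   -2 ]
  [  0   0   1   0  |   -5 ]
  [ -2  -1  -2  -1  |   20 ]
R4 → R4 + 2·R1
  [ 1   0  1  1  |  -12 ]
  [ 0  -1  0  0  |   -2 ]
  [ 0   0  1  0  |   -5 ]
  [ 0  -1  0  1  |   -4 ]
R2 → -1·R2
  [ 1   0  1  1  |  -12 ]
  [ 0   1  0  0  |    2 ]
  [ 0   0  1  0  |   -5 ]
  [ 0  -1  0  1  |   -4 ]
R4 → R4 + R2
  [ 1  0  1  1  |  -12 ]
  [ 0  1  0  0  |    2 ]
  [ 0  0  1  0  |   -5 ]
  [ 0  0  0  1  |   -2 ]
R1 → R1 − R4
  [ 1  0  1  0  |  -10 ]
  [ 0  1  0  0  |    2 ]
  [ 0  0  1  0  |   -5 ]
  [ 0  0  0  1  |   -2 ]
R1 → R1 − R3
  [ 1  0  0  0  |  -5 ]
  [ 0  1  0  0  |   2 ]
  [ 0  0  1  0  |  -5 ]
  [ 0  0  0  1  |  -2 ]
Reading off the last column: p = -5, q = 2, r = -5, s = -2.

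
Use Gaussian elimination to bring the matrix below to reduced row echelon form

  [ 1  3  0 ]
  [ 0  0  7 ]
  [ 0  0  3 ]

R2 -> 1/7·R2
  [ 1  3  0 ]
  [ 0  0  1 ]
  [ 0  0  3 ]
R3 -> R3 − 3·R2
  [ 1  3  0 ]
  [ 0  0  1 ]
  [ 0  0  0 ]

[[1, 3, 0], [0, 0, 1], [0, 0, 0]]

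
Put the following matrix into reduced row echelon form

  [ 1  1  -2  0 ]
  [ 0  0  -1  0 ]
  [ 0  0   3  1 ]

Multiply ρ2 by -1.
  [ 1  1  -2  0 ]
  [ 0  0   1  0 ]
  [ 0  0   3  1 ]
Subtract 3 times ρ2 from ρ3.
  [ 1  1  -2  0 ]
  [ 0  0   1  0 ]
  [ 0  0   0  1 ]
Add 2 times ρ2 to ρ1.
  [ 1  1  0  0 ]
  [ 0  0  1  0 ]
  [ 0  0  0  1 ]

[[1, 1, 0, 0], [0, 0, 1, 0], [0, 0, 0, 1]]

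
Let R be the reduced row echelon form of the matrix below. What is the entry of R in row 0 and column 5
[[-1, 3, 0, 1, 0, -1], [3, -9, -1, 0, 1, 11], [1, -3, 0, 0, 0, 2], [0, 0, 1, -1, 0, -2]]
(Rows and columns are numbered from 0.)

2

r1 → -1·r1
  [ 1  -3   0  -1  0   1 ]
  [ 3  -9  -1   0  1  11 ]
  [ 1  -3   0   0  0   2 ]
  [ 0   0   1  -1  0  -2 ]
r2 → r2 − 3·r1
  [ 1  -3   0  -1  0   1 ]
  [ 0   0  -1   3  1   8 ]
  [ 1  -3   0   0  0   2 ]
  [ 0   0   1  -1  0  -2 ]
r3 → r3 − r1
  [ 1  -3   0  -1  0   1 ]
  [ 0   0  -1   3  1   8 ]
  [ 0   0   0   1  0   1 ]
  [ 0   0   1  -1  0  -2 ]
r2 → -1·r2
  [ 1  -3  0  -1   0   1 ]
  [ 0   0  1  -3  -1  -8 ]
  [ 0   0  0   1   0   1 ]
  [ 0   0  1  -1   0  -2 ]
r4 → r4 − r2
  [ 1  -3  0  -1   0   1 ]
  [ 0   0  1  -3  -1  -8 ]
  [ 0   0  0   1   0   1 ]
  [ 0   0  0   2   1   6 ]
r4 → r4 − 2·r3
  [ 1  -3  0  -1   0   1 ]
  [ 0   0  1  -3  -1  -8 ]
  [ 0   0  0   1   0   1 ]
  [ 0   0  0   0   1   4 ]
r2 → r2 + r4
  [ 1  -3  0  -1  0   1 ]
  [ 0   0  1  -3  0  -4 ]
  [ 0   0  0   1  0   1 ]
  [ 0   0  0   0  1   4 ]
r2 → r2 + 3·r3
  [ 1  -3  0  -1  0   1 ]
  [ 0   0  1   0  0  -1 ]
  [ 0   0  0   1  0   1 ]
  [ 0   0  0   0  1   4 ]
r1 → r1 + r3
  [ 1  -3  0  0  0   2 ]
  [ 0   0  1  0  0  -1 ]
  [ 0   0  0  1  0   1 ]
  [ 0   0  0  0  1   4 ]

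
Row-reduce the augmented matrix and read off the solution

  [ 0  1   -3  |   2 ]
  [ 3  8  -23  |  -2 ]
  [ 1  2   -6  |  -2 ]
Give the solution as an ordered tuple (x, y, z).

Swap ρ1 and ρ2.
  [ 3  8  -23  |  -2 ]
  [ 0  1   -3  |   2 ]
  [ 1  2   -6  |  -2 ]
Multiply ρ1 by 1/3.
  [ 1  8/3  -23/3  |  -2/3 ]
  [ 0    1     -3  |     2 ]
  [ 1    2     -6  |    -2 ]
Subtract ρ1 from ρ3.
  [ 1   8/3  -23/3  |  -2/3 ]
  [ 0     1     -3  |     2 ]
  [ 0  -2/3    5/3  |  -4/3 ]
Add 2/3 times ρ2 to ρ3.
  [ 1  8/3  -23/3  |  -2/3 ]
  [ 0    1     -3  |     2 ]
  [ 0    0   -1/3  |     0 ]
Multiply ρ3 by -3.
  [ 1  8/3  -23/3  |  -2/3 ]
  [ 0    1     -3  |     2 ]
  [ 0    0      1  |     0 ]
Add 3 times ρ3 to ρ2.
  [ 1  8/3  -23/3  |  -2/3 ]
  [ 0    1      0  |     2 ]
  [ 0    0      1  |     0 ]
Add 23/3 times ρ3 to ρ1.
  [ 1  8/3  0  |  -2/3 ]
  [ 0    1  0  |     2 ]
  [ 0    0  1  |     0 ]
Subtract 8/3 times ρ2 from ρ1.
  [ 1  0  0  |  -6 ]
  [ 0  1  0  |   2 ]
  [ 0  0  1  |   0 ]
Reading off the last column: x = -6, y = 2, z = 0.

(-6, 2, 0)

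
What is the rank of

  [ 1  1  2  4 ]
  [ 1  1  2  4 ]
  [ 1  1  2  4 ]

rank = 1

ρ2 := ρ2 − ρ1
  [ 1  1  2  4 ]
  [ 0  0  0  0 ]
  [ 1  1  2  4 ]
ρ3 := ρ3 − ρ1
  [ 1  1  2  4 ]
  [ 0  0  0  0 ]
  [ 0  0  0  0 ]
The reduced form has 1 nonzero row.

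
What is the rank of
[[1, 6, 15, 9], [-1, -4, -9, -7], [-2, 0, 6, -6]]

rank = 2

R2 := R2 + R1
  [  1  6  15   9 ]
  [  0  2   6   2 ]
  [ -2  0   6  -6 ]
R3 := R3 + 2·R1
  [ 1   6  15   9 ]
  [ 0   2   6   2 ]
  [ 0  12  36  12 ]
R2 := 1/2·R2
  [ 1   6  15   9 ]
  [ 0   1   3   1 ]
  [ 0  12  36  12 ]
R3 := R3 − 12·R2
  [ 1  6  15  9 ]
  [ 0  1   3  1 ]
  [ 0  0   0  0 ]
R1 := R1 − 6·R2
  [ 1  0  -3  3 ]
  [ 0  1   3  1 ]
  [ 0  0   0  0 ]
The reduced form has 2 nonzero rows.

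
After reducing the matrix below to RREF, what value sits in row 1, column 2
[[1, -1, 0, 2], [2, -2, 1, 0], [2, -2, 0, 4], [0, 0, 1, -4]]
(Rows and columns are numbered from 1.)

-1

R2 := R2 − 2·R1
  [ 1  -1  0   2 ]
  [ 0   0  1  -4 ]
  [ 2  -2  0   4 ]
  [ 0   0  1  -4 ]
R3 := R3 − 2·R1
  [ 1  -1  0   2 ]
  [ 0   0  1  -4 ]
  [ 0   0  0   0 ]
  [ 0   0  1  -4 ]
R4 := R4 − R2
  [ 1  -1  0   2 ]
  [ 0   0  1  -4 ]
  [ 0   0  0   0 ]
  [ 0   0  0   0 ]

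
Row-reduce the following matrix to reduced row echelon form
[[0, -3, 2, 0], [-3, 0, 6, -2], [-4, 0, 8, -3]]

[[1, 0, -2, 0], [0, 1, -2/3, 0], [0, 0, 0, 1]]

R1 <-> R2
R1 -> -1/3·R1
R3 -> R3 + 4·R1
R2 -> -1/3·R2
R3 -> -3·R3
R1 -> R1 − 2/3·R3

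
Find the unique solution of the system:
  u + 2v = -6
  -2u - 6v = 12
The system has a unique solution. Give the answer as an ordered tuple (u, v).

Form the augmented matrix and row-reduce:
  [  1   2  |  -6 ]
  [ -2  -6  |  12 ]
R2 := R2 + 2·R1
  [ 1   2  |  -6 ]
  [ 0  -2  |   0 ]
R2 := -1/2·R2
  [ 1  2  |  -6 ]
  [ 0  1  |   0 ]
R1 := R1 − 2·R2
  [ 1  0  |  -6 ]
  [ 0  1  |   0 ]
Reading off the last column: u = -6, v = 0.

(-6, 0)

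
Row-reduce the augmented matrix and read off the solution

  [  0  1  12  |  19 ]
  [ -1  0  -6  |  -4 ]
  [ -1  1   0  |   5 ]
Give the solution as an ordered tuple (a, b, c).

(-6, -1, 5/3)

R1 ↔ R2
  [ -1  0  -6  |  -4 ]
  [  0  1  12  |  19 ]
  [ -1  1   0  |   5 ]
R1 -> -1·R1
  [  1  0   6  |   4 ]
  [  0  1  12  |  19 ]
  [ -1  1   0  |   5 ]
R3 -> R3 + R1
  [ 1  0   6  |   4 ]
  [ 0  1  12  |  19 ]
  [ 0  1   6  |   9 ]
R3 -> R3 − R2
  [ 1  0   6  |    4 ]
  [ 0  1  12  |   19 ]
  [ 0  0  -6  |  -10 ]
R3 -> -1/6·R3
  [ 1  0   6  |    4 ]
  [ 0  1  12  |   19 ]
  [ 0  0   1  |  5/3 ]
R2 -> R2 − 12·R3
  [ 1  0  6  |    4 ]
  [ 0  1  0  |   -1 ]
  [ 0  0  1  |  5/3 ]
R1 -> R1 − 6·R3
  [ 1  0  0  |   -6 ]
  [ 0  1  0  |   -1 ]
  [ 0  0  1  |  5/3 ]
Reading off the last column: a = -6, b = -1, c = 5/3.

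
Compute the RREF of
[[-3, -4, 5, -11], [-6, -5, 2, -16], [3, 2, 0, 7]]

[[1, 0, 0, 1], [0, 1, 0, 2], [0, 0, 1, 0]]

r1 → -1/3·r1
  [  1  4/3  -5/3  11/3 ]
  [ -6   -5     2   -16 ]
  [  3    2     0     7 ]
r2 → r2 + 6·r1
  [ 1  4/3  -5/3  11/3 ]
  [ 0    3    -8     6 ]
  [ 3    2     0     7 ]
r3 → r3 − 3·r1
  [ 1  4/3  -5/3  11/3 ]
  [ 0    3    -8     6 ]
  [ 0   -2     5    -4 ]
r2 → 1/3·r2
  [ 1  4/3  -5/3  11/3 ]
  [ 0    1  -8/3     2 ]
  [ 0   -2     5    -4 ]
r3 → r3 + 2·r2
  [ 1  4/3  -5/3  11/3 ]
  [ 0    1  -8/3     2 ]
  [ 0    0  -1/3     0 ]
r3 → -3·r3
  [ 1  4/3  -5/3  11/3 ]
  [ 0    1  -8/3     2 ]
  [ 0    0     1     0 ]
r2 → r2 + 8/3·r3
  [ 1  4/3  -5/3  11/3 ]
  [ 0    1     0     2 ]
  [ 0    0     1     0 ]
r1 → r1 + 5/3·r3
  [ 1  4/3  0  11/3 ]
  [ 0    1  0     2 ]
  [ 0    0  1     0 ]
r1 → r1 − 4/3·r2
  [ 1  0  0  1 ]
  [ 0  1  0  2 ]
  [ 0  0  1  0 ]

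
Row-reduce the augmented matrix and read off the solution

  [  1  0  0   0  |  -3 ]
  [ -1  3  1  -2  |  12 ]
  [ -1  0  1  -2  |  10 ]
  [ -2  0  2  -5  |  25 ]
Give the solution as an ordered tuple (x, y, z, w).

R2 := R2 + R1
R3 := R3 + R1
R4 := R4 + 2·R1
R2 := 1/3·R2
R4 := R4 − 2·R3
R4 := -1·R4
R3 := R3 + 2·R4
R2 := R2 + 2/3·R4
R2 := R2 − 1/3·R3
Reading off the last column: x = -3, y = 2/3, z = -3, w = -5.

(-3, 2/3, -3, -5)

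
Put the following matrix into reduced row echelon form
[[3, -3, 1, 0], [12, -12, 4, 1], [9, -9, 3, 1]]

[[1, -1, 1/3, 0], [0, 0, 0, 1], [0, 0, 0, 0]]

Multiply R1 by 1/3.
  [  1   -1  1/3  0 ]
  [ 12  -12    4  1 ]
  [  9   -9    3  1 ]
Subtract 12 times R1 from R2.
  [ 1  -1  1/3  0 ]
  [ 0   0    0  1 ]
  [ 9  -9    3  1 ]
Subtract 9 times R1 from R3.
  [ 1  -1  1/3  0 ]
  [ 0   0    0  1 ]
  [ 0   0    0  1 ]
Subtract R2 from R3.
  [ 1  -1  1/3  0 ]
  [ 0   0    0  1 ]
  [ 0   0    0  0 ]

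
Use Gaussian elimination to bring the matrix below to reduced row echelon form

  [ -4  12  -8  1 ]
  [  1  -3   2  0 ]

Multiply r1 by -1/4.
  [ 1  -3  2  -1/4 ]
  [ 1  -3  2     0 ]
Subtract r1 from r2.
  [ 1  -3  2  -1/4 ]
  [ 0   0  0   1/4 ]
Multiply r2 by 4.
  [ 1  -3  2  -1/4 ]
  [ 0   0  0     1 ]
Add 1/4 times r2 to r1.
  [ 1  -3  2  0 ]
  [ 0   0  0  1 ]

[[1, -3, 2, 0], [0, 0, 0, 1]]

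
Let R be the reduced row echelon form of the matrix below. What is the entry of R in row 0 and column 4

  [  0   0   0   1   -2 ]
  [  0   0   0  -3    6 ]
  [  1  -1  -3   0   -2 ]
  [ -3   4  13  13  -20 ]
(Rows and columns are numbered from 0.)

R1 <-> R3
R4 -> R4 + 3·R1
R2 <-> R4
R4 -> R4 + 3·R3
R2 -> R2 − 13·R3
R1 -> R1 + R2

-2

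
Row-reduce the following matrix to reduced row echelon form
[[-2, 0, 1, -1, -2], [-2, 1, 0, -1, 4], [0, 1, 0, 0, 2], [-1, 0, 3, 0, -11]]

R1 -> -1/2·R1
  [  1  0  -1/2  1/2    1 ]
  [ -2  1     0   -1    4 ]
  [  0  1     0    0    2 ]
  [ -1  0     3    0  -11 ]
R2 -> R2 + 2·R1
  [  1  0  -1/2  1/2    1 ]
  [  0  1    -1    0    6 ]
  [  0  1     0    0    2 ]
  [ -1  0     3    0  -11 ]
R4 -> R4 + R1
  [ 1  0  -1/2  1/2    1 ]
  [ 0  1    -1    0    6 ]
  [ 0  1     0    0    2 ]
  [ 0  0   5/2  1/2  -10 ]
R3 -> R3 − R2
  [ 1  0  -1/2  1/2    1 ]
  [ 0  1    -1    0    6 ]
  [ 0  0     1    0   -4 ]
  [ 0  0   5/2  1/2  -10 ]
R4 -> R4 − 5/2·R3
  [ 1  0  -1/2  1/2   1 ]
  [ 0  1    -1    0   6 ]
  [ 0  0     1    0  -4 ]
  [ 0  0     0  1/2   0 ]
R4 -> 2·R4
  [ 1  0  -1/2  1/2   1 ]
  [ 0  1    -1    0   6 ]
  [ 0  0     1    0  -4 ]
  [ 0  0     0    1   0 ]
R1 -> R1 − 1/2·R4
  [ 1  0  -1/2  0   1 ]
  [ 0  1    -1  0   6 ]
  [ 0  0     1  0  -4 ]
  [ 0  0     0  1   0 ]
R2 -> R2 + R3
  [ 1  0  -1/2  0   1 ]
  [ 0  1     0  0   2 ]
  [ 0  0     1  0  -4 ]
  [ 0  0     0  1   0 ]
R1 -> R1 + 1/2·R3
  [ 1  0  0  0  -1 ]
  [ 0  1  0  0   2 ]
  [ 0  0  1  0  -4 ]
  [ 0  0  0  1   0 ]

[[1, 0, 0, 0, -1], [0, 1, 0, 0, 2], [0, 0, 1, 0, -4], [0, 0, 0, 1, 0]]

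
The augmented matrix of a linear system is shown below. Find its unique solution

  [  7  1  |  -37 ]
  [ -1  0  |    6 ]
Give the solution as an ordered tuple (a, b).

(-6, 5)

R1 → 1/7·R1
R2 → R2 + R1
R2 → 7·R2
R1 → R1 − 1/7·R2
Reading off the last column: a = -6, b = 5.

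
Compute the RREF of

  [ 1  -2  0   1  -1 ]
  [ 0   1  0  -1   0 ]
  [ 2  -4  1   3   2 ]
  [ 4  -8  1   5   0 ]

R3 := R3 − 2·R1
  [ 1  -2  0   1  -1 ]
  [ 0   1  0  -1   0 ]
  [ 0   0  1   1   4 ]
  [ 4  -8  1   5   0 ]
R4 := R4 − 4·R1
  [ 1  -2  0   1  -1 ]
  [ 0   1  0  -1   0 ]
  [ 0   0  1   1   4 ]
  [ 0   0  1   1   4 ]
R4 := R4 − R3
  [ 1  -2  0   1  -1 ]
  [ 0   1  0  -1   0 ]
  [ 0   0  1   1   4 ]
  [ 0   0  0   0   0 ]
R1 := R1 + 2·R2
  [ 1  0  0  -1  -1 ]
  [ 0  1  0  -1   0 ]
  [ 0  0  1   1   4 ]
  [ 0  0  0   0   0 ]

[[1, 0, 0, -1, -1], [0, 1, 0, -1, 0], [0, 0, 1, 1, 4], [0, 0, 0, 0, 0]]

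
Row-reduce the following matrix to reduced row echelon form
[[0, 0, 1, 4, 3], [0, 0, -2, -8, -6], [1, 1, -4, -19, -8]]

[[1, 1, 0, -3, 4], [0, 0, 1, 4, 3], [0, 0, 0, 0, 0]]

R1 <=> R3
  [ 1  1  -4  -19  -8 ]
  [ 0  0  -2   -8  -6 ]
  [ 0  0   1    4   3 ]
R2 := -1/2·R2
  [ 1  1  -4  -19  -8 ]
  [ 0  0   1    4   3 ]
  [ 0  0   1    4   3 ]
R3 := R3 − R2
  [ 1  1  -4  -19  -8 ]
  [ 0  0   1    4   3 ]
  [ 0  0   0    0   0 ]
R1 := R1 + 4·R2
  [ 1  1  0  -3  4 ]
  [ 0  0  1   4  3 ]
  [ 0  0  0   0  0 ]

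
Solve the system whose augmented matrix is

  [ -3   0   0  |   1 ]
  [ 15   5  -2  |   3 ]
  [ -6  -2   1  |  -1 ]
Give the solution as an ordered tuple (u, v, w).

(-1/3, 2, 1)

ρ1 ← -1/3·ρ1
  [  1   0   0  |  -1/3 ]
  [ 15   5  -2  |     3 ]
  [ -6  -2   1  |    -1 ]
ρ2 ← ρ2 − 15·ρ1
  [  1   0   0  |  -1/3 ]
  [  0   5  -2  |     8 ]
  [ -6  -2   1  |    -1 ]
ρ3 ← ρ3 + 6·ρ1
  [ 1   0   0  |  -1/3 ]
  [ 0   5  -2  |     8 ]
  [ 0  -2   1  |    -3 ]
ρ2 ← 1/5·ρ2
  [ 1   0     0  |  -1/3 ]
  [ 0   1  -2/5  |   8/5 ]
  [ 0  -2     1  |    -3 ]
ρ3 ← ρ3 + 2·ρ2
  [ 1  0     0  |  -1/3 ]
  [ 0  1  -2/5  |   8/5 ]
  [ 0  0   1/5  |   1/5 ]
ρ3 ← 5·ρ3
  [ 1  0     0  |  -1/3 ]
  [ 0  1  -2/5  |   8/5 ]
  [ 0  0     1  |     1 ]
ρ2 ← ρ2 + 2/5·ρ3
  [ 1  0  0  |  -1/3 ]
  [ 0  1  0  |     2 ]
  [ 0  0  1  |     1 ]
Reading off the last column: u = -1/3, v = 2, w = 1.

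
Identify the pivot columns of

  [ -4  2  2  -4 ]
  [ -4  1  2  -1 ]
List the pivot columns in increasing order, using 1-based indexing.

R1 ← -1/4·R1
  [  1  -1/2  -1/2   1 ]
  [ -4     1     2  -1 ]
R2 ← R2 + 4·R1
  [ 1  -1/2  -1/2  1 ]
  [ 0    -1     0  3 ]
R2 ← -1·R2
  [ 1  -1/2  -1/2   1 ]
  [ 0     1     0  -3 ]
R1 ← R1 + 1/2·R2
  [ 1  0  -1/2  -1/2 ]
  [ 0  1     0    -3 ]
Pivot columns are the columns containing a leading 1.

1, 2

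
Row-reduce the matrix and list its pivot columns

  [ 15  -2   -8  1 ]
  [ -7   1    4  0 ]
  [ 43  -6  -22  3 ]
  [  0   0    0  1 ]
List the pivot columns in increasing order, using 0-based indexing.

0, 1, 2, 3

R1 → 1/15·R1
  [  1  -2/15  -8/15  1/15 ]
  [ -7      1      4     0 ]
  [ 43     -6    -22     3 ]
  [  0      0      0     1 ]
R2 → R2 + 7·R1
  [  1  -2/15  -8/15  1/15 ]
  [  0   1/15   4/15  7/15 ]
  [ 43     -6    -22     3 ]
  [  0      0      0     1 ]
R3 → R3 − 43·R1
  [ 1  -2/15  -8/15  1/15 ]
  [ 0   1/15   4/15  7/15 ]
  [ 0  -4/15  14/15  2/15 ]
  [ 0      0      0     1 ]
R2 → 15·R2
  [ 1  -2/15  -8/15  1/15 ]
  [ 0      1      4     7 ]
  [ 0  -4/15  14/15  2/15 ]
  [ 0      0      0     1 ]
R3 → R3 + 4/15·R2
  [ 1  -2/15  -8/15  1/15 ]
  [ 0      1      4     7 ]
  [ 0      0      2     2 ]
  [ 0      0      0     1 ]
R3 → 1/2·R3
  [ 1  -2/15  -8/15  1/15 ]
  [ 0      1      4     7 ]
  [ 0      0      1     1 ]
  [ 0      0      0     1 ]
R3 → R3 − R4
  [ 1  -2/15  -8/15  1/15 ]
  [ 0      1      4     7 ]
  [ 0      0      1     0 ]
  [ 0      0      0     1 ]
R2 → R2 − 7·R4
  [ 1  -2/15  -8/15  1/15 ]
  [ 0      1      4     0 ]
  [ 0      0      1     0 ]
  [ 0      0      0     1 ]
R1 → R1 − 1/15·R4
  [ 1  -2/15  -8/15  0 ]
  [ 0      1      4  0 ]
  [ 0      0      1  0 ]
  [ 0      0      0  1 ]
R2 → R2 − 4·R3
  [ 1  -2/15  -8/15  0 ]
  [ 0      1      0  0 ]
  [ 0      0      1  0 ]
  [ 0      0      0  1 ]
R1 → R1 + 8/15·R3
  [ 1  -2/15  0  0 ]
  [ 0      1  0  0 ]
  [ 0      0  1  0 ]
  [ 0      0  0  1 ]
R1 → R1 + 2/15·R2
  [ 1  0  0  0 ]
  [ 0  1  0  0 ]
  [ 0  0  1  0 ]
  [ 0  0  0  1 ]
Pivot columns are the columns containing a leading 1.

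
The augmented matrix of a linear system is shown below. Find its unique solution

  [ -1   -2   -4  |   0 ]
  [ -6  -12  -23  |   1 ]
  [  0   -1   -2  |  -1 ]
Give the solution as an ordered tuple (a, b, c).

(-2, -1, 1)

Multiply R1 by -1.
  [  1    2    4  |   0 ]
  [ -6  -12  -23  |   1 ]
  [  0   -1   -2  |  -1 ]
Add 6 times R1 to R2.
  [ 1   2   4  |   0 ]
  [ 0   0   1  |   1 ]
  [ 0  -1  -2  |  -1 ]
Swap R2 and R3.
  [ 1   2   4  |   0 ]
  [ 0  -1  -2  |  -1 ]
  [ 0   0   1  |   1 ]
Multiply R2 by -1.
  [ 1  2  4  |  0 ]
  [ 0  1  2  |  1 ]
  [ 0  0  1  |  1 ]
Subtract 2 times R3 from R2.
  [ 1  2  4  |   0 ]
  [ 0  1  0  |  -1 ]
  [ 0  0  1  |   1 ]
Subtract 4 times R3 from R1.
  [ 1  2  0  |  -4 ]
  [ 0  1  0  |  -1 ]
  [ 0  0  1  |   1 ]
Subtract 2 times R2 from R1.
  [ 1  0  0  |  -2 ]
  [ 0  1  0  |  -1 ]
  [ 0  0  1  |   1 ]
Reading off the last column: a = -2, b = -1, c = 1.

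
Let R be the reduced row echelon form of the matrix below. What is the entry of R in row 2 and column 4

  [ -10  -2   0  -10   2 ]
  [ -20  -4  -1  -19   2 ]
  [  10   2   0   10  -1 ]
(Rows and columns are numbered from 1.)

-1

ρ1 → -1/10·ρ1
  [   1  1/5   0    1  -1/5 ]
  [ -20   -4  -1  -19     2 ]
  [  10    2   0   10    -1 ]
ρ2 → ρ2 + 20·ρ1
  [  1  1/5   0   1  -1/5 ]
  [  0    0  -1   1    -2 ]
  [ 10    2   0  10    -1 ]
ρ3 → ρ3 − 10·ρ1
  [ 1  1/5   0  1  -1/5 ]
  [ 0    0  -1  1    -2 ]
  [ 0    0   0  0     1 ]
ρ2 → -1·ρ2
  [ 1  1/5  0   1  -1/5 ]
  [ 0    0  1  -1     2 ]
  [ 0    0  0   0     1 ]
ρ2 → ρ2 − 2·ρ3
  [ 1  1/5  0   1  -1/5 ]
  [ 0    0  1  -1     0 ]
  [ 0    0  0   0     1 ]
ρ1 → ρ1 + 1/5·ρ3
  [ 1  1/5  0   1  0 ]
  [ 0    0  1  -1  0 ]
  [ 0    0  0   0  1 ]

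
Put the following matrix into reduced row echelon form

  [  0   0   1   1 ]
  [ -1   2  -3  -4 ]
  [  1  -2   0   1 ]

[[1, -2, 0, 1], [0, 0, 1, 1], [0, 0, 0, 0]]

r1 ↔ r2
r1 → -1·r1
r3 → r3 − r1
r3 → r3 + 3·r2
r1 → r1 − 3·r2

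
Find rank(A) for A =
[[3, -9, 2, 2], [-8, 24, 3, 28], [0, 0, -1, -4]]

rank = 2

R1 ← 1/3·R1
  [  1  -3  2/3  2/3 ]
  [ -8  24    3   28 ]
  [  0   0   -1   -4 ]
R2 ← R2 + 8·R1
  [ 1  -3   2/3    2/3 ]
  [ 0   0  25/3  100/3 ]
  [ 0   0    -1     -4 ]
R2 ← 3/25·R2
  [ 1  -3  2/3  2/3 ]
  [ 0   0    1    4 ]
  [ 0   0   -1   -4 ]
R3 ← R3 + R2
  [ 1  -3  2/3  2/3 ]
  [ 0   0    1    4 ]
  [ 0   0    0    0 ]
R1 ← R1 − 2/3·R2
  [ 1  -3  0  -2 ]
  [ 0   0  1   4 ]
  [ 0   0  0   0 ]
The reduced form has 2 nonzero rows.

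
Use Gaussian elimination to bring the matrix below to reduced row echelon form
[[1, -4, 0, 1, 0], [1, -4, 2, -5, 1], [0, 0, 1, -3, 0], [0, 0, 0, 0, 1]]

[[1, -4, 0, 1, 0], [0, 0, 1, -3, 0], [0, 0, 0, 0, 1], [0, 0, 0, 0, 0]]

Subtract R1 from R2.
  [ 1  -4  0   1  0 ]
  [ 0   0  2  -6  1 ]
  [ 0   0  1  -3  0 ]
  [ 0   0  0   0  1 ]
Multiply R2 by 1/2.
  [ 1  -4  0   1    0 ]
  [ 0   0  1  -3  1/2 ]
  [ 0   0  1  -3    0 ]
  [ 0   0  0   0    1 ]
Subtract R2 from R3.
  [ 1  -4  0   1     0 ]
  [ 0   0  1  -3   1/2 ]
  [ 0   0  0   0  -1/2 ]
  [ 0   0  0   0     1 ]
Multiply R3 by -2.
  [ 1  -4  0   1    0 ]
  [ 0   0  1  -3  1/2 ]
  [ 0   0  0   0    1 ]
  [ 0   0  0   0    1 ]
Subtract R3 from R4.
  [ 1  -4  0   1    0 ]
  [ 0   0  1  -3  1/2 ]
  [ 0   0  0   0    1 ]
  [ 0   0  0   0    0 ]
Subtract 1/2 times R3 from R2.
  [ 1  -4  0   1  0 ]
  [ 0   0  1  -3  0 ]
  [ 0   0  0   0  1 ]
  [ 0   0  0   0  0 ]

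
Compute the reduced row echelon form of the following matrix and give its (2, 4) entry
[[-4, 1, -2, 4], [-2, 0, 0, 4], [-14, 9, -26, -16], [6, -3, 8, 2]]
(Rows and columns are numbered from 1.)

R1 → -1/4·R1
R2 → R2 + 2·R1
R3 → R3 + 14·R1
R4 → R4 − 6·R1
R2 → -2·R2
R3 → R3 − 11/2·R2
R4 → R4 + 3/2·R2
R3 → -1/8·R3
R4 → R4 − 2·R3
R2 → R2 + 2·R3
R1 → R1 − 1/2·R3
R1 → R1 + 1/4·R2

-2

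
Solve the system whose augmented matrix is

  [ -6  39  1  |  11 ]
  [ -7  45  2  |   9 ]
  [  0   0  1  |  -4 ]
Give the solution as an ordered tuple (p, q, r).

R1 := -1/6·R1
  [  1  -13/2  -1/6  |  -11/6 ]
  [ -7     45     2  |      9 ]
  [  0      0     1  |     -4 ]
R2 := R2 + 7·R1
  [ 1  -13/2  -1/6  |  -11/6 ]
  [ 0   -1/2   5/6  |  -23/6 ]
  [ 0      0     1  |     -4 ]
R2 := -2·R2
  [ 1  -13/2  -1/6  |  -11/6 ]
  [ 0      1  -5/3  |   23/3 ]
  [ 0      0     1  |     -4 ]
R2 := R2 + 5/3·R3
  [ 1  -13/2  -1/6  |  -11/6 ]
  [ 0      1     0  |      1 ]
  [ 0      0     1  |     -4 ]
R1 := R1 + 1/6·R3
  [ 1  -13/2  0  |  -5/2 ]
  [ 0      1  0  |     1 ]
  [ 0      0  1  |    -4 ]
R1 := R1 + 13/2·R2
  [ 1  0  0  |   4 ]
  [ 0  1  0  |   1 ]
  [ 0  0  1  |  -4 ]
Reading off the last column: p = 4, q = 1, r = -4.

(4, 1, -4)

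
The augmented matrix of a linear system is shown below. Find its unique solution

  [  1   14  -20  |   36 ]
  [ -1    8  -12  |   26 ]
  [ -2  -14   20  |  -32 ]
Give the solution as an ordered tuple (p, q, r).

Add ρ1 to ρ2.
  [  1   14  -20  |   36 ]
  [  0   22  -32  |   62 ]
  [ -2  -14   20  |  -32 ]
Add 2 times ρ1 to ρ3.
  [ 1  14  -20  |  36 ]
  [ 0  22  -32  |  62 ]
  [ 0  14  -20  |  40 ]
Multiply ρ2 by 1/22.
  [ 1  14     -20  |     36 ]
  [ 0   1  -16/11  |  31/11 ]
  [ 0  14     -20  |     40 ]
Subtract 14 times ρ2 from ρ3.
  [ 1  14     -20  |     36 ]
  [ 0   1  -16/11  |  31/11 ]
  [ 0   0    4/11  |   6/11 ]
Multiply ρ3 by 11/4.
  [ 1  14     -20  |     36 ]
  [ 0   1  -16/11  |  31/11 ]
  [ 0   0       1  |    3/2 ]
Add 16/11 times ρ3 to ρ2.
  [ 1  14  -20  |   36 ]
  [ 0   1    0  |    5 ]
  [ 0   0    1  |  3/2 ]
Add 20 times ρ3 to ρ1.
  [ 1  14  0  |   66 ]
  [ 0   1  0  |    5 ]
  [ 0   0  1  |  3/2 ]
Subtract 14 times ρ2 from ρ1.
  [ 1  0  0  |   -4 ]
  [ 0  1  0  |    5 ]
  [ 0  0  1  |  3/2 ]
Reading off the last column: p = -4, q = 5, r = 3/2.

(-4, 5, 3/2)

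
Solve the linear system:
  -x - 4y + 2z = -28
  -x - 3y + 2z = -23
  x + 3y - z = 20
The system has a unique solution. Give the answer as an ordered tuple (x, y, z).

Form the augmented matrix and row-reduce:
  [ -1  -4   2  |  -28 ]
  [ -1  -3   2  |  -23 ]
  [  1   3  -1  |   20 ]
R1 → -1·R1
  [  1   4  -2  |   28 ]
  [ -1  -3   2  |  -23 ]
  [  1   3  -1  |   20 ]
R2 → R2 + R1
  [ 1  4  -2  |  28 ]
  [ 0  1   0  |   5 ]
  [ 1  3  -1  |  20 ]
R3 → R3 − R1
  [ 1   4  -2  |  28 ]
  [ 0   1   0  |   5 ]
  [ 0  -1   1  |  -8 ]
R3 → R3 + R2
  [ 1  4  -2  |  28 ]
  [ 0  1   0  |   5 ]
  [ 0  0   1  |  -3 ]
R1 → R1 + 2·R3
  [ 1  4  0  |  22 ]
  [ 0  1  0  |   5 ]
  [ 0  0  1  |  -3 ]
R1 → R1 − 4·R2
  [ 1  0  0  |   2 ]
  [ 0  1  0  |   5 ]
  [ 0  0  1  |  -3 ]
Reading off the last column: x = 2, y = 5, z = -3.

(2, 5, -3)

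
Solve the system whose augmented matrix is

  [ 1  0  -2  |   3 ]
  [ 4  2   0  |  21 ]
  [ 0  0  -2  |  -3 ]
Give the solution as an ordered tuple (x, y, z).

ρ2 -> ρ2 − 4·ρ1
  [ 1  0  -2  |   3 ]
  [ 0  2   8  |   9 ]
  [ 0  0  -2  |  -3 ]
ρ2 -> 1/2·ρ2
  [ 1  0  -2  |    3 ]
  [ 0  1   4  |  9/2 ]
  [ 0  0  -2  |   -3 ]
ρ3 -> -1/2·ρ3
  [ 1  0  -2  |    3 ]
  [ 0  1   4  |  9/2 ]
  [ 0  0   1  |  3/2 ]
ρ2 -> ρ2 − 4·ρ3
  [ 1  0  -2  |     3 ]
  [ 0  1   0  |  -3/2 ]
  [ 0  0   1  |   3/2 ]
ρ1 -> ρ1 + 2·ρ3
  [ 1  0  0  |     6 ]
  [ 0  1  0  |  -3/2 ]
  [ 0  0  1  |   3/2 ]
Reading off the last column: x = 6, y = -3/2, z = 3/2.

(6, -3/2, 3/2)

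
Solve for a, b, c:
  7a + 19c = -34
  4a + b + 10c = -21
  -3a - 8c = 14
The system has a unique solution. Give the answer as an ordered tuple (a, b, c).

Form the augmented matrix and row-reduce:
  [  7  0  19  |  -34 ]
  [  4  1  10  |  -21 ]
  [ -3  0  -8  |   14 ]
R1 ← 1/7·R1
R2 ← R2 − 4·R1
R3 ← R3 + 3·R1
R3 ← 7·R3
R2 ← R2 + 6/7·R3
R1 ← R1 − 19/7·R3
Reading off the last column: a = 6, b = -5, c = -4.

(6, -5, -4)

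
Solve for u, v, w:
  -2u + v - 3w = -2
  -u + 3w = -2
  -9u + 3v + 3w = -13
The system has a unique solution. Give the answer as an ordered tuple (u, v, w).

(1, -1, -1/3)

Form the augmented matrix and row-reduce:
  [ -2  1  -3  |   -2 ]
  [ -1  0   3  |   -2 ]
  [ -9  3   3  |  -13 ]
R1 := -1/2·R1
  [  1  -1/2  3/2  |    1 ]
  [ -1     0    3  |   -2 ]
  [ -9     3    3  |  -13 ]
R2 := R2 + R1
  [  1  -1/2  3/2  |    1 ]
  [  0  -1/2  9/2  |   -1 ]
  [ -9     3    3  |  -13 ]
R3 := R3 + 9·R1
  [ 1  -1/2   3/2  |   1 ]
  [ 0  -1/2   9/2  |  -1 ]
  [ 0  -3/2  33/2  |  -4 ]
R2 := -2·R2
  [ 1  -1/2   3/2  |   1 ]
  [ 0     1    -9  |   2 ]
  [ 0  -3/2  33/2  |  -4 ]
R3 := R3 + 3/2·R2
  [ 1  -1/2  3/2  |   1 ]
  [ 0     1   -9  |   2 ]
  [ 0     0    3  |  -1 ]
R3 := 1/3·R3
  [ 1  -1/2  3/2  |     1 ]
  [ 0     1   -9  |     2 ]
  [ 0     0    1  |  -1/3 ]
R2 := R2 + 9·R3
  [ 1  -1/2  3/2  |     1 ]
  [ 0     1    0  |    -1 ]
  [ 0     0    1  |  -1/3 ]
R1 := R1 − 3/2·R3
  [ 1  -1/2  0  |   3/2 ]
  [ 0     1  0  |    -1 ]
  [ 0     0  1  |  -1/3 ]
R1 := R1 + 1/2·R2
  [ 1  0  0  |     1 ]
  [ 0  1  0  |    -1 ]
  [ 0  0  1  |  -1/3 ]
Reading off the last column: u = 1, v = -1, w = -1/3.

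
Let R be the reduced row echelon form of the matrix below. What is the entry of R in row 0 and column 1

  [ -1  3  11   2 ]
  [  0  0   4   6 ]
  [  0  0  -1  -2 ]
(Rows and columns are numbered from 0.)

ρ1 ← -1·ρ1
  [ 1  -3  -11  -2 ]
  [ 0   0    4   6 ]
  [ 0   0   -1  -2 ]
ρ2 ← 1/4·ρ2
  [ 1  -3  -11   -2 ]
  [ 0   0    1  3/2 ]
  [ 0   0   -1   -2 ]
ρ3 ← ρ3 + ρ2
  [ 1  -3  -11    -2 ]
  [ 0   0    1   3/2 ]
  [ 0   0    0  -1/2 ]
ρ3 ← -2·ρ3
  [ 1  -3  -11   -2 ]
  [ 0   0    1  3/2 ]
  [ 0   0    0    1 ]
ρ2 ← ρ2 − 3/2·ρ3
  [ 1  -3  -11  -2 ]
  [ 0   0    1   0 ]
  [ 0   0    0   1 ]
ρ1 ← ρ1 + 2·ρ3
  [ 1  -3  -11  0 ]
  [ 0   0    1  0 ]
  [ 0   0    0  1 ]
ρ1 ← ρ1 + 11·ρ2
  [ 1  -3  0  0 ]
  [ 0   0  1  0 ]
  [ 0   0  0  1 ]

-3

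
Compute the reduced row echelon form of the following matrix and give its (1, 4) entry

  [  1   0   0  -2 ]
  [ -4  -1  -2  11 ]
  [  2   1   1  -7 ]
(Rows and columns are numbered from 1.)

ρ2 -> ρ2 + 4·ρ1
  [ 1   0   0  -2 ]
  [ 0  -1  -2   3 ]
  [ 2   1   1  -7 ]
ρ3 -> ρ3 − 2·ρ1
  [ 1   0   0  -2 ]
  [ 0  -1  -2   3 ]
  [ 0   1   1  -3 ]
ρ2 -> -1·ρ2
  [ 1  0  0  -2 ]
  [ 0  1  2  -3 ]
  [ 0  1  1  -3 ]
ρ3 -> ρ3 − ρ2
  [ 1  0   0  -2 ]
  [ 0  1   2  -3 ]
  [ 0  0  -1   0 ]
ρ3 -> -1·ρ3
  [ 1  0  0  -2 ]
  [ 0  1  2  -3 ]
  [ 0  0  1   0 ]
ρ2 -> ρ2 − 2·ρ3
  [ 1  0  0  -2 ]
  [ 0  1  0  -3 ]
  [ 0  0  1   0 ]

-2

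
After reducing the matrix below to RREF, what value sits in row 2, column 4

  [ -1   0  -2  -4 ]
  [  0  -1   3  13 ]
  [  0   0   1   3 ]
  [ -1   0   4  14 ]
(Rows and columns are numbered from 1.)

-4

Multiply ρ1 by -1.
  [  1   0  2   4 ]
  [  0  -1  3  13 ]
  [  0   0  1   3 ]
  [ -1   0  4  14 ]
Add ρ1 to ρ4.
  [ 1   0  2   4 ]
  [ 0  -1  3  13 ]
  [ 0   0  1   3 ]
  [ 0   0  6  18 ]
Multiply ρ2 by -1.
  [ 1  0   2    4 ]
  [ 0  1  -3  -13 ]
  [ 0  0   1    3 ]
  [ 0  0   6   18 ]
Subtract 6 times ρ3 from ρ4.
  [ 1  0   2    4 ]
  [ 0  1  -3  -13 ]
  [ 0  0   1    3 ]
  [ 0  0   0    0 ]
Add 3 times ρ3 to ρ2.
  [ 1  0  2   4 ]
  [ 0  1  0  -4 ]
  [ 0  0  1   3 ]
  [ 0  0  0   0 ]
Subtract 2 times ρ3 from ρ1.
  [ 1  0  0  -2 ]
  [ 0  1  0  -4 ]
  [ 0  0  1   3 ]
  [ 0  0  0   0 ]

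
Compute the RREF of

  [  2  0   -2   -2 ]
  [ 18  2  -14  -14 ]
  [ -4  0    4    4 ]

[[1, 0, -1, -1], [0, 1, 2, 2], [0, 0, 0, 0]]

R1 ← 1/2·R1
  [  1  0   -1   -1 ]
  [ 18  2  -14  -14 ]
  [ -4  0    4    4 ]
R2 ← R2 − 18·R1
  [  1  0  -1  -1 ]
  [  0  2   4   4 ]
  [ -4  0   4   4 ]
R3 ← R3 + 4·R1
  [ 1  0  -1  -1 ]
  [ 0  2   4   4 ]
  [ 0  0   0   0 ]
R2 ← 1/2·R2
  [ 1  0  -1  -1 ]
  [ 0  1   2   2 ]
  [ 0  0   0   0 ]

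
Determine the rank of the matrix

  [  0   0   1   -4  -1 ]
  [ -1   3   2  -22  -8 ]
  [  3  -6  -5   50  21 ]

rank = 3

ρ1 <=> ρ2
  [ -1   3   2  -22  -8 ]
  [  0   0   1   -4  -1 ]
  [  3  -6  -5   50  21 ]
ρ1 := -1·ρ1
  [ 1  -3  -2  22   8 ]
  [ 0   0   1  -4  -1 ]
  [ 3  -6  -5  50  21 ]
ρ3 := ρ3 − 3·ρ1
  [ 1  -3  -2   22   8 ]
  [ 0   0   1   -4  -1 ]
  [ 0   3   1  -16  -3 ]
ρ2 <=> ρ3
  [ 1  -3  -2   22   8 ]
  [ 0   3   1  -16  -3 ]
  [ 0   0   1   -4  -1 ]
ρ2 := 1/3·ρ2
  [ 1  -3   -2     22   8 ]
  [ 0   1  1/3  -16/3  -1 ]
  [ 0   0    1     -4  -1 ]
ρ2 := ρ2 − 1/3·ρ3
  [ 1  -3  -2  22     8 ]
  [ 0   1   0  -4  -2/3 ]
  [ 0   0   1  -4    -1 ]
ρ1 := ρ1 + 2·ρ3
  [ 1  -3  0  14     6 ]
  [ 0   1  0  -4  -2/3 ]
  [ 0   0  1  -4    -1 ]
ρ1 := ρ1 + 3·ρ2
  [ 1  0  0   2     4 ]
  [ 0  1  0  -4  -2/3 ]
  [ 0  0  1  -4    -1 ]
The reduced form has 3 nonzero rows.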